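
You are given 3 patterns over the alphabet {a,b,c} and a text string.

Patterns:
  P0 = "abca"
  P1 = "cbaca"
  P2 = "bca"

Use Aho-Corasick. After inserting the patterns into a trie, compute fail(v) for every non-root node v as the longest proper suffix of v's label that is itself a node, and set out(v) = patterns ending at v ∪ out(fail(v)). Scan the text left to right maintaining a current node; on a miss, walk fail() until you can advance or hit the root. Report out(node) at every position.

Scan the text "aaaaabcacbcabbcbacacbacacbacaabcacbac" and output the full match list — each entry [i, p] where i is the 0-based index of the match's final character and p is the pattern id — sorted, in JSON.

Construct AC machine:
Trie (insert patterns):
  0='ε' goto a→1 b→10 c→5
  1='a' goto b→2
  2='ab' goto c→3
  3='abc' goto a→4
  4='abca' goto ·  ←P0
  5='c' goto b→6
  6='cb' goto a→7
  7='cba' goto c→8
  8='cbac' goto a→9
  9='cbaca' goto ·  ←P1
  10='b' goto c→11
  11='bc' goto a→12
  12='bca' goto ·  ←P2

BFS fail/out derivation:
  fail(1) 'a': from fail(0)=0 chase 'a': 0 ⇒ 0;  out=∅∪out(0)=∅
  fail(5) 'c': from fail(0)=0 chase 'c': 0 ⇒ 0;  out=∅∪out(0)=∅
  fail(10) 'b': from fail(0)=0 chase 'b': 0 ⇒ 0;  out=∅∪out(0)=∅
  fail(2) 'ab': from fail(1)=0 chase 'b': 0 ⇒ 10;  out=∅∪out(10)=∅
  fail(6) 'cb': from fail(5)=0 chase 'b': 0 ⇒ 10;  out=∅∪out(10)=∅
  fail(11) 'bc': from fail(10)=0 chase 'c': 0 ⇒ 5;  out=∅∪out(5)=∅
  fail(3) 'abc': from fail(2)=10 chase 'c': 10 ⇒ 11;  out=∅∪out(11)=∅
  fail(7) 'cba': from fail(6)=10 chase 'a': 10→0 ⇒ 1;  out=∅∪out(1)=∅
  fail(12) 'bca': from fail(11)=5 chase 'a': 5→0 ⇒ 1;  out={2}∪out(1)={2}
  fail(4) 'abca': from fail(3)=11 chase 'a': 11 ⇒ 12;  out={0}∪out(12)={0,2}
  fail(8) 'cbac': from fail(7)=1 chase 'c': 1→0 ⇒ 5;  out=∅∪out(5)=∅
  fail(9) 'cbaca': from fail(8)=5 chase 'a': 5→0 ⇒ 1;  out={1}∪out(1)={1}

Scan:
pos 0 'a': at 1
pos 1 'a': at 1 ·f
pos 2 'a': at 1 ·f
pos 3 'a': at 1 ·f
pos 4 'a': at 1 ·f
pos 5 'b': at 2
pos 6 'c': at 3
pos 7 'a': at 4  ** P0@[4:7],P2@[5:7]
pos 8 'c': at 5 ·f
pos 9 'b': at 6
pos 10 'c': at 11 ·f
pos 11 'a': at 12  ** P2@[9:11]
pos 12 'b': at 2 ·f
pos 13 'b': at 10 ·f
pos 14 'c': at 11
pos 15 'b': at 6 ·f
pos 16 'a': at 7
pos 17 'c': at 8
pos 18 'a': at 9  ** P1@[14:18]
pos 19 'c': at 5 ·f
pos 20 'b': at 6
pos 21 'a': at 7
pos 22 'c': at 8
pos 23 'a': at 9  ** P1@[19:23]
pos 24 'c': at 5 ·f
pos 25 'b': at 6
pos 26 'a': at 7
pos 27 'c': at 8
pos 28 'a': at 9  ** P1@[24:28]
pos 29 'a': at 1 ·f
pos 30 'b': at 2
pos 31 'c': at 3
pos 32 'a': at 4  ** P0@[29:32],P2@[30:32]
pos 33 'c': at 5 ·f
pos 34 'b': at 6
pos 35 'a': at 7
pos 36 'c': at 8

All matches (sorted): [[7,0],[7,2],[11,2],[18,1],[23,1],[28,1],[32,0],[32,2]]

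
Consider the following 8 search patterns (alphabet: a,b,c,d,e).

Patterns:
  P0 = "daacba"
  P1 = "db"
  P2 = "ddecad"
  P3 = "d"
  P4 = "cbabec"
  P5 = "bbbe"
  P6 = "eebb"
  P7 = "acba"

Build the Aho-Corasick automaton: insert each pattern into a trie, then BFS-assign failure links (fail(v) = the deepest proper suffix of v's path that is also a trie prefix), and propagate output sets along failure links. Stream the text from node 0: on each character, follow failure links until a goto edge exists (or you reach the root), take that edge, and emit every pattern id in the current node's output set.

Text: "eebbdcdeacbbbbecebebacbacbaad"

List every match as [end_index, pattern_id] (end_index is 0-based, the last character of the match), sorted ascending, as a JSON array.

Build:
Trie nodes:
  n0 'ε': a→27 b→19 c→13 d→1 e→23
  n1 'd': a→2 b→7 d→8  ←P3
  n2 'da': a→3
  n3 'daa': c→4
  n4 'daac': b→5
  n5 'daacb': a→6
  n6 'daacba': ·  ←P0
  n7 'db': ·  ←P1
  n8 'dd': e→9
  n9 'dde': c→10
  n10 'ddec': a→11
  n11 'ddeca': d→12
  n12 'ddecad': ·  ←P2
  n13 'c': b→14
  n14 'cb': a→15
  n15 'cba': b→16
  n16 'cbab': e→17
  n17 'cbabe': c→18
  n18 'cbabec': ·  ←P4
  n19 'b': b→20
  n20 'bb': b→21
  n21 'bbb': e→22
  n22 'bbbe': ·  ←P5
  n23 'e': e→24
  n24 'ee': b→25
  n25 'eeb': b→26
  n26 'eebb': ·  ←P6
  n27 'a': c→28
  n28 'ac': b→29
  n29 'acb': a→30
  n30 'acba': ·  ←P7

Failure links (BFS by depth):
  fail(1) 'd': from fail(0)=0 chase 'd': 0 ⇒ 0;  out={3}∪out(0)={3}
  fail(13) 'c': from fail(0)=0 chase 'c': 0 ⇒ 0;  out=∅∪out(0)=∅
  fail(19) 'b': from fail(0)=0 chase 'b': 0 ⇒ 0;  out=∅∪out(0)=∅
  fail(23) 'e': from fail(0)=0 chase 'e': 0 ⇒ 0;  out=∅∪out(0)=∅
  fail(27) 'a': from fail(0)=0 chase 'a': 0 ⇒ 0;  out=∅∪out(0)=∅
  fail(2) 'da': from fail(1)=0 chase 'a': 0 ⇒ 27;  out=∅∪out(27)=∅
  fail(7) 'db': from fail(1)=0 chase 'b': 0 ⇒ 19;  out={1}∪out(19)={1}
  fail(8) 'dd': from fail(1)=0 chase 'd': 0 ⇒ 1;  out=∅∪out(1)={3}
  fail(14) 'cb': from fail(13)=0 chase 'b': 0 ⇒ 19;  out=∅∪out(19)=∅
  fail(20) 'bb': from fail(19)=0 chase 'b': 0 ⇒ 19;  out=∅∪out(19)=∅
  fail(24) 'ee': from fail(23)=0 chase 'e': 0 ⇒ 23;  out=∅∪out(23)=∅
  fail(28) 'ac': from fail(27)=0 chase 'c': 0 ⇒ 13;  out=∅∪out(13)=∅
  fail(3) 'daa': from fail(2)=27 chase 'a': 27→0 ⇒ 27;  out=∅∪out(27)=∅
  fail(9) 'dde': from fail(8)=1 chase 'e': 1→0 ⇒ 23;  out=∅∪out(23)=∅
  fail(15) 'cba': from fail(14)=19 chase 'a': 19→0 ⇒ 27;  out=∅∪out(27)=∅
  fail(21) 'bbb': from fail(20)=19 chase 'b': 19 ⇒ 20;  out=∅∪out(20)=∅
  fail(25) 'eeb': from fail(24)=23 chase 'b': 23→0 ⇒ 19;  out=∅∪out(19)=∅
  fail(29) 'acb': from fail(28)=13 chase 'b': 13 ⇒ 14;  out=∅∪out(14)=∅
  fail(4) 'daac': from fail(3)=27 chase 'c': 27 ⇒ 28;  out=∅∪out(28)=∅
  fail(10) 'ddec': from fail(9)=23 chase 'c': 23→0 ⇒ 13;  out=∅∪out(13)=∅
  fail(16) 'cbab': from fail(15)=27 chase 'b': 27→0 ⇒ 19;  out=∅∪out(19)=∅
  fail(22) 'bbbe': from fail(21)=20 chase 'e': 20→19→0 ⇒ 23;  out={5}∪out(23)={5}
  fail(26) 'eebb': from fail(25)=19 chase 'b': 19 ⇒ 20;  out={6}∪out(20)={6}
  fail(30) 'acba': from fail(29)=14 chase 'a': 14 ⇒ 15;  out={7}∪out(15)={7}
  fail(5) 'daacb': from fail(4)=28 chase 'b': 28 ⇒ 29;  out=∅∪out(29)=∅
  fail(11) 'ddeca': from fail(10)=13 chase 'a': 13→0 ⇒ 27;  out=∅∪out(27)=∅
  fail(17) 'cbabe': from fail(16)=19 chase 'e': 19→0 ⇒ 23;  out=∅∪out(23)=∅
  fail(6) 'daacba': from fail(5)=29 chase 'a': 29 ⇒ 30;  out={0}∪out(30)={0,7}
  fail(12) 'ddecad': from fail(11)=27 chase 'd': 27→0 ⇒ 1;  out={2}∪out(1)={2,3}
  fail(18) 'cbabec': from fail(17)=23 chase 'c': 23→0 ⇒ 13;  out={4}∪out(13)={4}

Run:
i=0 'e': node 0→23
i=1 'e': node 23→24
i=2 'b': node 24→25
i=3 'b': node 25→26  emit P6@[0:3]
i=4 'd': node 26→1 (via fail)  emit P3@[4:4]
i=5 'c': node 1→13 (via fail)
i=6 'd': node 13→1 (via fail)  emit P3@[6:6]
i=7 'e': node 1→23 (via fail)
i=8 'a': node 23→27 (via fail)
i=9 'c': node 27→28
i=10 'b': node 28→29
i=11 'b': node 29→20 (via fail)
i=12 'b': node 20→21
i=13 'b': node 21→21 (via fail)
i=14 'e': node 21→22  emit P5@[11:14]
i=15 'c': node 22→13 (via fail)
i=16 'e': node 13→23 (via fail)
i=17 'b': node 23→19 (via fail)
i=18 'e': node 19→23 (via fail)
i=19 'b': node 23→19 (via fail)
i=20 'a': node 19→27 (via fail)
i=21 'c': node 27→28
i=22 'b': node 28→29
i=23 'a': node 29→30  emit P7@[20:23]
i=24 'c': node 30→28 (via fail)
i=25 'b': node 28→29
i=26 'a': node 29→30  emit P7@[23:26]
i=27 'a': node 30→27 (via fail)
i=28 'd': node 27→1 (via fail)  emit P3@[28:28]

Result: [[3,6],[4,3],[6,3],[14,5],[23,7],[26,7],[28,3]]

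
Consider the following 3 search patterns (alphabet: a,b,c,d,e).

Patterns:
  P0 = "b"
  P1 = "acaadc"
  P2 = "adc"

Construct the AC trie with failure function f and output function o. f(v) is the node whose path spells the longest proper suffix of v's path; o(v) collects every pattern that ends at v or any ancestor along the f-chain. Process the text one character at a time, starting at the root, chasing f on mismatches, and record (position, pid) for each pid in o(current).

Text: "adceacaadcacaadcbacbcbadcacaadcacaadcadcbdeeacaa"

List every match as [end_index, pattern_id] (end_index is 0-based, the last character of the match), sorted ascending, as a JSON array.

Build automaton:
Trie nodes:
  0='ε' goto a→2 b→1
  1='b' goto ·  [P0 ends]
  2='a' goto c→3 d→8
  3='ac' goto a→4
  4='aca' goto a→5
  5='acaa' goto d→6
  6='acaad' goto c→7
  7='acaadc' goto ·  [P1 ends]
  8='ad' goto c→9
  9='adc' goto ·  [P2 ends]

BFS fail/out derivation:
  fail(1) 'b': from fail(0)=0 chase 'b': 0 ⇒ 0;  out={0}∪out(0)={0}
  fail(2) 'a': from fail(0)=0 chase 'a': 0 ⇒ 0;  out=∅∪out(0)=∅
  fail(3) 'ac': from fail(2)=0 chase 'c': 0 ⇒ 0;  out=∅∪out(0)=∅
  fail(8) 'ad': from fail(2)=0 chase 'd': 0 ⇒ 0;  out=∅∪out(0)=∅
  fail(4) 'aca': from fail(3)=0 chase 'a': 0 ⇒ 2;  out=∅∪out(2)=∅
  fail(9) 'adc': from fail(8)=0 chase 'c': 0 ⇒ 0;  out={2}∪out(0)={2}
  fail(5) 'acaa': from fail(4)=2 chase 'a': 2→0 ⇒ 2;  out=∅∪out(2)=∅
  fail(6) 'acaad': from fail(5)=2 chase 'd': 2 ⇒ 8;  out=∅∪out(8)=∅
  fail(7) 'acaadc': from fail(6)=8 chase 'c': 8 ⇒ 9;  out={1}∪out(9)={1,2}

Scan:
i=0 'a': node 0→2
i=1 'd': node 2→8
i=2 'c': node 8→9  ** P2@[0:2]
i=3 'e': node 9→0 (fail-walked)
i=4 'a': node 0→2
i=5 'c': node 2→3
i=6 'a': node 3→4
i=7 'a': node 4→5
i=8 'd': node 5→6
i=9 'c': node 6→7  ** P1@[4:9],P2@[7:9]
i=10 'a': node 7→2 (fail-walked)
i=11 'c': node 2→3
i=12 'a': node 3→4
i=13 'a': node 4→5
i=14 'd': node 5→6
i=15 'c': node 6→7  ** P1@[10:15],P2@[13:15]
i=16 'b': node 7→1 (fail-walked)  ** P0@[16:16]
i=17 'a': node 1→2 (fail-walked)
i=18 'c': node 2→3
i=19 'b': node 3→1 (fail-walked)  ** P0@[19:19]
i=20 'c': node 1→0 (fail-walked)
i=21 'b': node 0→1  ** P0@[21:21]
i=22 'a': node 1→2 (fail-walked)
i=23 'd': node 2→8
i=24 'c': node 8→9  ** P2@[22:24]
i=25 'a': node 9→2 (fail-walked)
i=26 'c': node 2→3
i=27 'a': node 3→4
i=28 'a': node 4→5
i=29 'd': node 5→6
i=30 'c': node 6→7  ** P1@[25:30],P2@[28:30]
i=31 'a': node 7→2 (fail-walked)
i=32 'c': node 2→3
i=33 'a': node 3→4
i=34 'a': node 4→5
i=35 'd': node 5→6
i=36 'c': node 6→7  ** P1@[31:36],P2@[34:36]
i=37 'a': node 7→2 (fail-walked)
i=38 'd': node 2→8
i=39 'c': node 8→9  ** P2@[37:39]
i=40 'b': node 9→1 (fail-walked)  ** P0@[40:40]
i=41 'd': node 1→0 (fail-walked)
i=42 'e': node 0→0
i=43 'e': node 0→0
i=44 'a': node 0→2
i=45 'c': node 2→3
i=46 'a': node 3→4
i=47 'a': node 4→5

Result: [[2,2],[9,1],[9,2],[15,1],[15,2],[16,0],[19,0],[21,0],[24,2],[30,1],[30,2],[36,1],[36,2],[39,2],[40,0]]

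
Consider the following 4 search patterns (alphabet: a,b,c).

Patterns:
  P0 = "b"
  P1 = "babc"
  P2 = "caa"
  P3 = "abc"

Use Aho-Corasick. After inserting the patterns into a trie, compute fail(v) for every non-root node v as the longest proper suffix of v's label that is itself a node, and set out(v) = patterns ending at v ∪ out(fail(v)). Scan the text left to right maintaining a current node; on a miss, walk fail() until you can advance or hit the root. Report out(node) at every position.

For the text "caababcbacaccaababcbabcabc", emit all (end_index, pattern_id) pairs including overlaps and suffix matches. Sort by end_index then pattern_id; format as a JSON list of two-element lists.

Build:
Trie nodes:
  n0 'ε': a→8 b→1 c→5
  n1 'b': a→2  [P0 ends]
  n2 'ba': b→3
  n3 'bab': c→4
  n4 'babc': ·  [P1 ends]
  n5 'c': a→6
  n6 'ca': a→7
  n7 'caa': ·  [P2 ends]
  n8 'a': b→9
  n9 'ab': c→10
  n10 'abc': ·  [P3 ends]

Failure links (BFS by depth):
  fail(1) 'b': from fail(0)=0 chase 'b': 0 ⇒ 0;  out={0}∪out(0)={0}
  fail(5) 'c': from fail(0)=0 chase 'c': 0 ⇒ 0;  out=∅∪out(0)=∅
  fail(8) 'a': from fail(0)=0 chase 'a': 0 ⇒ 0;  out=∅∪out(0)=∅
  fail(2) 'ba': from fail(1)=0 chase 'a': 0 ⇒ 8;  out=∅∪out(8)=∅
  fail(6) 'ca': from fail(5)=0 chase 'a': 0 ⇒ 8;  out=∅∪out(8)=∅
  fail(9) 'ab': from fail(8)=0 chase 'b': 0 ⇒ 1;  out=∅∪out(1)={0}
  fail(3) 'bab': from fail(2)=8 chase 'b': 8 ⇒ 9;  out=∅∪out(9)={0}
  fail(7) 'caa': from fail(6)=8 chase 'a': 8→0 ⇒ 8;  out={2}∪out(8)={2}
  fail(10) 'abc': from fail(9)=1 chase 'c': 1→0 ⇒ 5;  out={3}∪out(5)={3}
  fail(4) 'babc': from fail(3)=9 chase 'c': 9 ⇒ 10;  out={1}∪out(10)={1,3}

Text stream:
[0] read 'c'  n0⇒n5
[1] read 'a'  n5⇒n6
[2] read 'a'  n6⇒n7  ** P2@[0:2]
[3] read 'b'  n7⇒n9 (via fail)  ** P0@[3:3]
[4] read 'a'  n9⇒n2 (via fail)
[5] read 'b'  n2⇒n3  ** P0@[5:5]
[6] read 'c'  n3⇒n4  ** P1@[3:6],P3@[4:6]
[7] read 'b'  n4⇒n1 (via fail)  ** P0@[7:7]
[8] read 'a'  n1⇒n2
[9] read 'c'  n2⇒n5 (via fail)
[10] read 'a'  n5⇒n6
[11] read 'c'  n6⇒n5 (via fail)
[12] read 'c'  n5⇒n5 (via fail)
[13] read 'a'  n5⇒n6
[14] read 'a'  n6⇒n7  ** P2@[12:14]
[15] read 'b'  n7⇒n9 (via fail)  ** P0@[15:15]
[16] read 'a'  n9⇒n2 (via fail)
[17] read 'b'  n2⇒n3  ** P0@[17:17]
[18] read 'c'  n3⇒n4  ** P1@[15:18],P3@[16:18]
[19] read 'b'  n4⇒n1 (via fail)  ** P0@[19:19]
[20] read 'a'  n1⇒n2
[21] read 'b'  n2⇒n3  ** P0@[21:21]
[22] read 'c'  n3⇒n4  ** P1@[19:22],P3@[20:22]
[23] read 'a'  n4⇒n6 (via fail)
[24] read 'b'  n6⇒n9 (via fail)  ** P0@[24:24]
[25] read 'c'  n9⇒n10  ** P3@[23:25]

Matches: [[2,2],[3,0],[5,0],[6,1],[6,3],[7,0],[14,2],[15,0],[17,0],[18,1],[18,3],[19,0],[21,0],[22,1],[22,3],[24,0],[25,3]]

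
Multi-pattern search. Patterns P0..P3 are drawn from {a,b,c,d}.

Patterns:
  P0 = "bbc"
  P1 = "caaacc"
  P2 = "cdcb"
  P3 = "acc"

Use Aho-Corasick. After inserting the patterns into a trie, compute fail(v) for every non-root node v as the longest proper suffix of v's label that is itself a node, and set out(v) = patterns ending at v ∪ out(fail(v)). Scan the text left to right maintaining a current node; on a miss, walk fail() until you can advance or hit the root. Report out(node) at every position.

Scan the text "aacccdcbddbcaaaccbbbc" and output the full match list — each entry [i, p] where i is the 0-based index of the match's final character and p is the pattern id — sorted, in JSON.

Build:
Trie (insert patterns):
  0='ε' goto a→13 b→1 c→4
  1='b' goto b→2
  2='bb' goto c→3
  3='bbc' goto ·  ←P0
  4='c' goto a→5 d→10
  5='ca' goto a→6
  6='caa' goto a→7
  7='caaa' goto c→8
  8='caaac' goto c→9
  9='caaacc' goto ·  ←P1
  10='cd' goto c→11
  11='cdc' goto b→12
  12='cdcb' goto ·  ←P2
  13='a' goto c→14
  14='ac' goto c→15
  15='acc' goto ·  ←P3

Failure links (BFS by depth):
  fail(1) 'b': from fail(0)=0 chase 'b': 0 ⇒ 0;  out=∅∪out(0)=∅
  fail(4) 'c': from fail(0)=0 chase 'c': 0 ⇒ 0;  out=∅∪out(0)=∅
  fail(13) 'a': from fail(0)=0 chase 'a': 0 ⇒ 0;  out=∅∪out(0)=∅
  fail(2) 'bb': from fail(1)=0 chase 'b': 0 ⇒ 1;  out=∅∪out(1)=∅
  fail(5) 'ca': from fail(4)=0 chase 'a': 0 ⇒ 13;  out=∅∪out(13)=∅
  fail(10) 'cd': from fail(4)=0 chase 'd': 0 ⇒ 0;  out=∅∪out(0)=∅
  fail(14) 'ac': from fail(13)=0 chase 'c': 0 ⇒ 4;  out=∅∪out(4)=∅
  fail(3) 'bbc': from fail(2)=1 chase 'c': 1→0 ⇒ 4;  out={0}∪out(4)={0}
  fail(6) 'caa': from fail(5)=13 chase 'a': 13→0 ⇒ 13;  out=∅∪out(13)=∅
  fail(11) 'cdc': from fail(10)=0 chase 'c': 0 ⇒ 4;  out=∅∪out(4)=∅
  fail(15) 'acc': from fail(14)=4 chase 'c': 4→0 ⇒ 4;  out={3}∪out(4)={3}
  fail(7) 'caaa': from fail(6)=13 chase 'a': 13→0 ⇒ 13;  out=∅∪out(13)=∅
  fail(12) 'cdcb': from fail(11)=4 chase 'b': 4→0 ⇒ 1;  out={2}∪out(1)={2}
  fail(8) 'caaac': from fail(7)=13 chase 'c': 13 ⇒ 14;  out=∅∪out(14)=∅
  fail(9) 'caaacc': from fail(8)=14 chase 'c': 14 ⇒ 15;  out={1}∪out(15)={1,3}

Text stream:
i=0 'a': node 0→13
i=1 'a': node 13→13 ·f
i=2 'c': node 13→14
i=3 'c': node 14→15  → match P3@[1:3]
i=4 'c': node 15→4 ·f
i=5 'd': node 4→10
i=6 'c': node 10→11
i=7 'b': node 11→12  → match P2@[4:7]
i=8 'd': node 12→0 ·f
i=9 'd': node 0→0
i=10 'b': node 0→1
i=11 'c': node 1→4 ·f
i=12 'a': node 4→5
i=13 'a': node 5→6
i=14 'a': node 6→7
i=15 'c': node 7→8
i=16 'c': node 8→9  → match P1@[11:16],P3@[14:16]
i=17 'b': node 9→1 ·f
i=18 'b': node 1→2
i=19 'b': node 2→2 ·f
i=20 'c': node 2→3  → match P0@[18:20]

Result: [[3,3],[7,2],[16,1],[16,3],[20,0]]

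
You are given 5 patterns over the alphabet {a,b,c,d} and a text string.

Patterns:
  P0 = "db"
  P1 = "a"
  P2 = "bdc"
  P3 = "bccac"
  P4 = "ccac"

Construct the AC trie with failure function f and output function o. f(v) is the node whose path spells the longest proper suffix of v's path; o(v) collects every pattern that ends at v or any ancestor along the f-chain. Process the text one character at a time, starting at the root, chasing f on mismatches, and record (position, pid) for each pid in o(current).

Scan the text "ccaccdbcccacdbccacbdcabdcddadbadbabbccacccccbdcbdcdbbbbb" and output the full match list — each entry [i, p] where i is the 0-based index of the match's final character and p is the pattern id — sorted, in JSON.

Construct AC machine:
Trie nodes:
  0='ε' goto a→3 b→4 c→11 d→1
  1='d' goto b→2
  2='db' goto ·  ←P0
  3='a' goto ·  ←P1
  4='b' goto c→7 d→5
  5='bd' goto c→6
  6='bdc' goto ·  ←P2
  7='bc' goto c→8
  8='bcc' goto a→9
  9='bcca' goto c→10
  10='bccac' goto ·  ←P3
  11='c' goto c→12
  12='cc' goto a→13
  13='cca' goto c→14
  14='ccac' goto ·  ←P4

BFS fail/out derivation:
  n1('d'): parent n0 fail=0; on 'd' 0 → fail=0;  out ∅∪∅=∅
  n3('a'): parent n0 fail=0; on 'a' 0 → fail=0;  out {1}∪∅={1}
  n4('b'): parent n0 fail=0; on 'b' 0 → fail=0;  out ∅∪∅=∅
  n11('c'): parent n0 fail=0; on 'c' 0 → fail=0;  out ∅∪∅=∅
  n2('db'): parent n1 fail=0; on 'b' 0 → fail=4;  out {0}∪∅={0}
  n5('bd'): parent n4 fail=0; on 'd' 0 → fail=1;  out ∅∪∅=∅
  n7('bc'): parent n4 fail=0; on 'c' 0 → fail=11;  out ∅∪∅=∅
  n12('cc'): parent n11 fail=0; on 'c' 0 → fail=11;  out ∅∪∅=∅
  n6('bdc'): parent n5 fail=1; on 'c' 1→0 → fail=11;  out {2}∪∅={2}
  n8('bcc'): parent n7 fail=11; on 'c' 11 → fail=12;  out ∅∪∅=∅
  n13('cca'): parent n12 fail=11; on 'a' 11→0 → fail=3;  out ∅∪{1}={1}
  n9('bcca'): parent n8 fail=12; on 'a' 12 → fail=13;  out ∅∪{1}={1}
  n14('ccac'): parent n13 fail=3; on 'c' 3→0 → fail=11;  out {4}∪∅={4}
  n10('bccac'): parent n9 fail=13; on 'c' 13 → fail=14;  out {3}∪{4}={3,4}

Run:
i=0 'c': node 0→11
i=1 'c': node 11→12
i=2 'a': node 12→13  → match P1@[2:2]
i=3 'c': node 13→14  → match P4@[0:3]
i=4 'c': node 14→12 (fail-walked)
i=5 'd': node 12→1 (fail-walked)
i=6 'b': node 1→2  → match P0@[5:6]
i=7 'c': node 2→7 (fail-walked)
i=8 'c': node 7→8
i=9 'c': node 8→12 (fail-walked)
i=10 'a': node 12→13  → match P1@[10:10]
i=11 'c': node 13→14  → match P4@[8:11]
i=12 'd': node 14→1 (fail-walked)
i=13 'b': node 1→2  → match P0@[12:13]
i=14 'c': node 2→7 (fail-walked)
i=15 'c': node 7→8
i=16 'a': node 8→9  → match P1@[16:16]
i=17 'c': node 9→10  → match P3@[13:17],P4@[14:17]
i=18 'b': node 10→4 (fail-walked)
i=19 'd': node 4→5
i=20 'c': node 5→6  → match P2@[18:20]
i=21 'a': node 6→3 (fail-walked)  → match P1@[21:21]
i=22 'b': node 3→4 (fail-walked)
i=23 'd': node 4→5
i=24 'c': node 5→6  → match P2@[22:24]
i=25 'd': node 6→1 (fail-walked)
i=26 'd': node 1→1 (fail-walked)
i=27 'a': node 1→3 (fail-walked)  → match P1@[27:27]
i=28 'd': node 3→1 (fail-walked)
i=29 'b': node 1→2  → match P0@[28:29]
i=30 'a': node 2→3 (fail-walked)  → match P1@[30:30]
i=31 'd': node 3→1 (fail-walked)
i=32 'b': node 1→2  → match P0@[31:32]
i=33 'a': node 2→3 (fail-walked)  → match P1@[33:33]
i=34 'b': node 3→4 (fail-walked)
i=35 'b': node 4→4 (fail-walked)
i=36 'c': node 4→7
i=37 'c': node 7→8
i=38 'a': node 8→9  → match P1@[38:38]
i=39 'c': node 9→10  → match P3@[35:39],P4@[36:39]
i=40 'c': node 10→12 (fail-walked)
i=41 'c': node 12→12 (fail-walked)
i=42 'c': node 12→12 (fail-walked)
i=43 'c': node 12→12 (fail-walked)
i=44 'b': node 12→4 (fail-walked)
i=45 'd': node 4→5
i=46 'c': node 5→6  → match P2@[44:46]
i=47 'b': node 6→4 (fail-walked)
i=48 'd': node 4→5
i=49 'c': node 5→6  → match P2@[47:49]
i=50 'd': node 6→1 (fail-walked)
i=51 'b': node 1→2  → match P0@[50:51]
i=52 'b': node 2→4 (fail-walked)
i=53 'b': node 4→4 (fail-walked)
i=54 'b': node 4→4 (fail-walked)
i=55 'b': node 4→4 (fail-walked)

Matches: [[2,1],[3,4],[6,0],[10,1],[11,4],[13,0],[16,1],[17,3],[17,4],[20,2],[21,1],[24,2],[27,1],[29,0],[30,1],[32,0],[33,1],[38,1],[39,3],[39,4],[46,2],[49,2],[51,0]]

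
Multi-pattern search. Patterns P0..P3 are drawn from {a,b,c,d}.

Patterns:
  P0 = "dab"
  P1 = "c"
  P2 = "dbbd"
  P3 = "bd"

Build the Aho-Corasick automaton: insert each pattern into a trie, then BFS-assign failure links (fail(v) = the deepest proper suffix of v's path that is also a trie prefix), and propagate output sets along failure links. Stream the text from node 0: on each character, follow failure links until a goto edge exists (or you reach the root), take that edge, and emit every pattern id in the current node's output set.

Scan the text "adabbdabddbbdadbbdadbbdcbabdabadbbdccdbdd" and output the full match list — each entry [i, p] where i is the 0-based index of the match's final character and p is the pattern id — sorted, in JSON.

Build automaton:
Trie nodes:
  n0 'ε': b→8 c→4 d→1
  n1 'd': a→2 b→5
  n2 'da': b→3
  n3 'dab': ·  ←P0
  n4 'c': ·  ←P1
  n5 'db': b→6
  n6 'dbb': d→7
  n7 'dbbd': ·  ←P2
  n8 'b': d→9
  n9 'bd': ·  ←P3

BFS fail/out derivation:
  fail(1) 'd': from fail(0)=0 chase 'd': 0 ⇒ 0;  out=∅∪out(0)=∅
  fail(4) 'c': from fail(0)=0 chase 'c': 0 ⇒ 0;  out={1}∪out(0)={1}
  fail(8) 'b': from fail(0)=0 chase 'b': 0 ⇒ 0;  out=∅∪out(0)=∅
  fail(2) 'da': from fail(1)=0 chase 'a': 0 ⇒ 0;  out=∅∪out(0)=∅
  fail(5) 'db': from fail(1)=0 chase 'b': 0 ⇒ 8;  out=∅∪out(8)=∅
  fail(9) 'bd': from fail(8)=0 chase 'd': 0 ⇒ 1;  out={3}∪out(1)={3}
  fail(3) 'dab': from fail(2)=0 chase 'b': 0 ⇒ 8;  out={0}∪out(8)={0}
  fail(6) 'dbb': from fail(5)=8 chase 'b': 8→0 ⇒ 8;  out=∅∪out(8)=∅
  fail(7) 'dbbd': from fail(6)=8 chase 'd': 8 ⇒ 9;  out={2}∪out(9)={2,3}

Run:
i=0 'a': node 0→0
i=1 'd': node 0→1
i=2 'a': node 1→2
i=3 'b': node 2→3  emit P0@[1:3]
i=4 'b': node 3→8 (fail-walked)
i=5 'd': node 8→9  emit P3@[4:5]
i=6 'a': node 9→2 (fail-walked)
i=7 'b': node 2→3  emit P0@[5:7]
i=8 'd': node 3→9 (fail-walked)  emit P3@[7:8]
i=9 'd': node 9→1 (fail-walked)
i=10 'b': node 1→5
i=11 'b': node 5→6
i=12 'd': node 6→7  emit P2@[9:12],P3@[11:12]
i=13 'a': node 7→2 (fail-walked)
i=14 'd': node 2→1 (fail-walked)
i=15 'b': node 1→5
i=16 'b': node 5→6
i=17 'd': node 6→7  emit P2@[14:17],P3@[16:17]
i=18 'a': node 7→2 (fail-walked)
i=19 'd': node 2→1 (fail-walked)
i=20 'b': node 1→5
i=21 'b': node 5→6
i=22 'd': node 6→7  emit P2@[19:22],P3@[21:22]
i=23 'c': node 7→4 (fail-walked)  emit P1@[23:23]
i=24 'b': node 4→8 (fail-walked)
i=25 'a': node 8→0 (fail-walked)
i=26 'b': node 0→8
i=27 'd': node 8→9  emit P3@[26:27]
i=28 'a': node 9→2 (fail-walked)
i=29 'b': node 2→3  emit P0@[27:29]
i=30 'a': node 3→0 (fail-walked)
i=31 'd': node 0→1
i=32 'b': node 1→5
i=33 'b': node 5→6
i=34 'd': node 6→7  emit P2@[31:34],P3@[33:34]
i=35 'c': node 7→4 (fail-walked)  emit P1@[35:35]
i=36 'c': node 4→4 (fail-walked)  emit P1@[36:36]
i=37 'd': node 4→1 (fail-walked)
i=38 'b': node 1→5
i=39 'd': node 5→9 (fail-walked)  emit P3@[38:39]
i=40 'd': node 9→1 (fail-walked)

Result: [[3,0],[5,3],[7,0],[8,3],[12,2],[12,3],[17,2],[17,3],[22,2],[22,3],[23,1],[27,3],[29,0],[34,2],[34,3],[35,1],[36,1],[39,3]]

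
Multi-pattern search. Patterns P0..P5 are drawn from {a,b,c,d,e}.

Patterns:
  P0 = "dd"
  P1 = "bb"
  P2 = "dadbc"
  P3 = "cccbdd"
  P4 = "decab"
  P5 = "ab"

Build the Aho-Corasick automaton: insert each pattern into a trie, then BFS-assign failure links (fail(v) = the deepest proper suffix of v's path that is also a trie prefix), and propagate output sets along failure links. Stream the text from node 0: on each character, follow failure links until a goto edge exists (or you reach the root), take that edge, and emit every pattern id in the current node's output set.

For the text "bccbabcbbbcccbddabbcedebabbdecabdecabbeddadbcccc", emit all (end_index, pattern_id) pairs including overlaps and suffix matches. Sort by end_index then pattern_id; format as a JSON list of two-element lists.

Build automaton:
Trie (insert patterns):
  0='ε' goto a→19 b→3 c→9 d→1
  1='d' goto a→5 d→2 e→15
  2='dd' goto ·  [P0 ends]
  3='b' goto b→4
  4='bb' goto ·  [P1 ends]
  5='da' goto d→6
  6='dad' goto b→7
  7='dadb' goto c→8
  8='dadbc' goto ·  [P2 ends]
  9='c' goto c→10
  10='cc' goto c→11
  11='ccc' goto b→12
  12='cccb' goto d→13
  13='cccbd' goto d→14
  14='cccbdd' goto ·  [P3 ends]
  15='de' goto c→16
  16='dec' goto a→17
  17='deca' goto b→18
  18='decab' goto ·  [P4 ends]
  19='a' goto b→20
  20='ab' goto ·  [P5 ends]

BFS fail/out derivation:
  fail(1) 'd': from fail(0)=0 chase 'd': 0 ⇒ 0;  out=∅∪out(0)=∅
  fail(3) 'b': from fail(0)=0 chase 'b': 0 ⇒ 0;  out=∅∪out(0)=∅
  fail(9) 'c': from fail(0)=0 chase 'c': 0 ⇒ 0;  out=∅∪out(0)=∅
  fail(19) 'a': from fail(0)=0 chase 'a': 0 ⇒ 0;  out=∅∪out(0)=∅
  fail(2) 'dd': from fail(1)=0 chase 'd': 0 ⇒ 1;  out={0}∪out(1)={0}
  fail(4) 'bb': from fail(3)=0 chase 'b': 0 ⇒ 3;  out={1}∪out(3)={1}
  fail(5) 'da': from fail(1)=0 chase 'a': 0 ⇒ 19;  out=∅∪out(19)=∅
  fail(10) 'cc': from fail(9)=0 chase 'c': 0 ⇒ 9;  out=∅∪out(9)=∅
  fail(15) 'de': from fail(1)=0 chase 'e': 0 ⇒ 0;  out=∅∪out(0)=∅
  fail(20) 'ab': from fail(19)=0 chase 'b': 0 ⇒ 3;  out={5}∪out(3)={5}
  fail(6) 'dad': from fail(5)=19 chase 'd': 19→0 ⇒ 1;  out=∅∪out(1)=∅
  fail(11) 'ccc': from fail(10)=9 chase 'c': 9 ⇒ 10;  out=∅∪out(10)=∅
  fail(16) 'dec': from fail(15)=0 chase 'c': 0 ⇒ 9;  out=∅∪out(9)=∅
  fail(7) 'dadb': from fail(6)=1 chase 'b': 1→0 ⇒ 3;  out=∅∪out(3)=∅
  fail(12) 'cccb': from fail(11)=10 chase 'b': 10→9→0 ⇒ 3;  out=∅∪out(3)=∅
  fail(17) 'deca': from fail(16)=9 chase 'a': 9→0 ⇒ 19;  out=∅∪out(19)=∅
  fail(8) 'dadbc': from fail(7)=3 chase 'c': 3→0 ⇒ 9;  out={2}∪out(9)={2}
  fail(13) 'cccbd': from fail(12)=3 chase 'd': 3→0 ⇒ 1;  out=∅∪out(1)=∅
  fail(18) 'decab': from fail(17)=19 chase 'b': 19 ⇒ 20;  out={4}∪out(20)={4,5}
  fail(14) 'cccbdd': from fail(13)=1 chase 'd': 1 ⇒ 2;  out={3}∪out(2)={0,3}

Run:
i=0 'b': node 0→3
i=1 'c': node 3→9 (via fail)
i=2 'c': node 9→10
i=3 'b': node 10→3 (via fail)
i=4 'a': node 3→19 (via fail)
i=5 'b': node 19→20  emit P5@[4:5]
i=6 'c': node 20→9 (via fail)
i=7 'b': node 9→3 (via fail)
i=8 'b': node 3→4  emit P1@[7:8]
i=9 'b': node 4→4 (via fail)  emit P1@[8:9]
i=10 'c': node 4→9 (via fail)
i=11 'c': node 9→10
i=12 'c': node 10→11
i=13 'b': node 11→12
i=14 'd': node 12→13
i=15 'd': node 13→14  emit P0@[14:15],P3@[10:15]
i=16 'a': node 14→5 (via fail)
i=17 'b': node 5→20 (via fail)  emit P5@[16:17]
i=18 'b': node 20→4 (via fail)  emit P1@[17:18]
i=19 'c': node 4→9 (via fail)
i=20 'e': node 9→0 (via fail)
i=21 'd': node 0→1
i=22 'e': node 1→15
i=23 'b': node 15→3 (via fail)
i=24 'a': node 3→19 (via fail)
i=25 'b': node 19→20  emit P5@[24:25]
i=26 'b': node 20→4 (via fail)  emit P1@[25:26]
i=27 'd': node 4→1 (via fail)
i=28 'e': node 1→15
i=29 'c': node 15→16
i=30 'a': node 16→17
i=31 'b': node 17→18  emit P4@[27:31],P5@[30:31]
i=32 'd': node 18→1 (via fail)
i=33 'e': node 1→15
i=34 'c': node 15→16
i=35 'a': node 16→17
i=36 'b': node 17→18  emit P4@[32:36],P5@[35:36]
i=37 'b': node 18→4 (via fail)  emit P1@[36:37]
i=38 'e': node 4→0 (via fail)
i=39 'd': node 0→1
i=40 'd': node 1→2  emit P0@[39:40]
i=41 'a': node 2→5 (via fail)
i=42 'd': node 5→6
i=43 'b': node 6→7
i=44 'c': node 7→8  emit P2@[40:44]
i=45 'c': node 8→10 (via fail)
i=46 'c': node 10→11
i=47 'c': node 11→11 (via fail)

Matches: [[5,5],[8,1],[9,1],[15,0],[15,3],[17,5],[18,1],[25,5],[26,1],[31,4],[31,5],[36,4],[36,5],[37,1],[40,0],[44,2]]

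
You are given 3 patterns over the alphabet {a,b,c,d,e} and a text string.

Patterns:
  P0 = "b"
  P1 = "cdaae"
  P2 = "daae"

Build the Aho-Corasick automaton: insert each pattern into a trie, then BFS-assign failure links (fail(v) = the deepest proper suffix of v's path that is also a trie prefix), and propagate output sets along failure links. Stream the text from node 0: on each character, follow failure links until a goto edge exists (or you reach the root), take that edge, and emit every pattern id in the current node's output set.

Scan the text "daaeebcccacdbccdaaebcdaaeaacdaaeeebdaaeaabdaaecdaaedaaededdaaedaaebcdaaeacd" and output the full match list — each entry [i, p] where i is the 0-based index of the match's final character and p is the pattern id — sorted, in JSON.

Construct AC machine:
Trie (insert patterns):
  n0 'ε': b→1 c→2 d→7
  n1 'b': ·  ←P0
  n2 'c': d→3
  n3 'cd': a→4
  n4 'cda': a→5
  n5 'cdaa': e→6
  n6 'cdaae': ·  ←P1
  n7 'd': a→8
  n8 'da': a→9
  n9 'daa': e→10
  n10 'daae': ·  ←P2

BFS fail/out derivation:
  fail(1) 'b': from fail(0)=0 chase 'b': 0 ⇒ 0;  out={0}∪out(0)={0}
  fail(2) 'c': from fail(0)=0 chase 'c': 0 ⇒ 0;  out=∅∪out(0)=∅
  fail(7) 'd': from fail(0)=0 chase 'd': 0 ⇒ 0;  out=∅∪out(0)=∅
  fail(3) 'cd': from fail(2)=0 chase 'd': 0 ⇒ 7;  out=∅∪out(7)=∅
  fail(8) 'da': from fail(7)=0 chase 'a': 0 ⇒ 0;  out=∅∪out(0)=∅
  fail(4) 'cda': from fail(3)=7 chase 'a': 7 ⇒ 8;  out=∅∪out(8)=∅
  fail(9) 'daa': from fail(8)=0 chase 'a': 0 ⇒ 0;  out=∅∪out(0)=∅
  fail(5) 'cdaa': from fail(4)=8 chase 'a': 8 ⇒ 9;  out=∅∪out(9)=∅
  fail(10) 'daae': from fail(9)=0 chase 'e': 0 ⇒ 0;  out={2}∪out(0)={2}
  fail(6) 'cdaae': from fail(5)=9 chase 'e': 9 ⇒ 10;  out={1}∪out(10)={1,2}

Scan:
i=0 'd': node 0→7
i=1 'a': node 7→8
i=2 'a': node 8→9
i=3 'e': node 9→10  → match P2@[0:3]
i=4 'e': node 10→0 (via fail)
i=5 'b': node 0→1  → match P0@[5:5]
i=6 'c': node 1→2 (via fail)
i=7 'c': node 2→2 (via fail)
i=8 'c': node 2→2 (via fail)
i=9 'a': node 2→0 (via fail)
i=10 'c': node 0→2
i=11 'd': node 2→3
i=12 'b': node 3→1 (via fail)  → match P0@[12:12]
i=13 'c': node 1→2 (via fail)
i=14 'c': node 2→2 (via fail)
i=15 'd': node 2→3
i=16 'a': node 3→4
i=17 'a': node 4→5
i=18 'e': node 5→6  → match P1@[14:18],P2@[15:18]
i=19 'b': node 6→1 (via fail)  → match P0@[19:19]
i=20 'c': node 1→2 (via fail)
i=21 'd': node 2→3
i=22 'a': node 3→4
i=23 'a': node 4→5
i=24 'e': node 5→6  → match P1@[20:24],P2@[21:24]
i=25 'a': node 6→0 (via fail)
i=26 'a': node 0→0
i=27 'c': node 0→2
i=28 'd': node 2→3
i=29 'a': node 3→4
i=30 'a': node 4→5
i=31 'e': node 5→6  → match P1@[27:31],P2@[28:31]
i=32 'e': node 6→0 (via fail)
i=33 'e': node 0→0
i=34 'b': node 0→1  → match P0@[34:34]
i=35 'd': node 1→7 (via fail)
i=36 'a': node 7→8
i=37 'a': node 8→9
i=38 'e': node 9→10  → match P2@[35:38]
i=39 'a': node 10→0 (via fail)
i=40 'a': node 0→0
i=41 'b': node 0→1  → match P0@[41:41]
i=42 'd': node 1→7 (via fail)
i=43 'a': node 7→8
i=44 'a': node 8→9
i=45 'e': node 9→10  → match P2@[42:45]
i=46 'c': node 10→2 (via fail)
i=47 'd': node 2→3
i=48 'a': node 3→4
i=49 'a': node 4→5
i=50 'e': node 5→6  → match P1@[46:50],P2@[47:50]
i=51 'd': node 6→7 (via fail)
i=52 'a': node 7→8
i=53 'a': node 8→9
i=54 'e': node 9→10  → match P2@[51:54]
i=55 'd': node 10→7 (via fail)
i=56 'e': node 7→0 (via fail)
i=57 'd': node 0→7
i=58 'd': node 7→7 (via fail)
i=59 'a': node 7→8
i=60 'a': node 8→9
i=61 'e': node 9→10  → match P2@[58:61]
i=62 'd': node 10→7 (via fail)
i=63 'a': node 7→8
i=64 'a': node 8→9
i=65 'e': node 9→10  → match P2@[62:65]
i=66 'b': node 10→1 (via fail)  → match P0@[66:66]
i=67 'c': node 1→2 (via fail)
i=68 'd': node 2→3
i=69 'a': node 3→4
i=70 'a': node 4→5
i=71 'e': node 5→6  → match P1@[67:71],P2@[68:71]
i=72 'a': node 6→0 (via fail)
i=73 'c': node 0→2
i=74 'd': node 2→3

All matches (sorted): [[3,2],[5,0],[12,0],[18,1],[18,2],[19,0],[24,1],[24,2],[31,1],[31,2],[34,0],[38,2],[41,0],[45,2],[50,1],[50,2],[54,2],[61,2],[65,2],[66,0],[71,1],[71,2]]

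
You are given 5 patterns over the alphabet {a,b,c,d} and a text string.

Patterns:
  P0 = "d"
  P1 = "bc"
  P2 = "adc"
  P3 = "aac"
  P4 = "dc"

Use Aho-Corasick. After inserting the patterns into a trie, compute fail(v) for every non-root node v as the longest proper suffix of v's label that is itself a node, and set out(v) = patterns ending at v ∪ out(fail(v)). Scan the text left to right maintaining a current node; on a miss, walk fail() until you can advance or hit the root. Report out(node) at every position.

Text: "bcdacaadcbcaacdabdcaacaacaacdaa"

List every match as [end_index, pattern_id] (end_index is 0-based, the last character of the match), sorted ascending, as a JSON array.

Build automaton:
Trie nodes:
  n0 'ε': a→4 b→2 d→1
  n1 'd': c→9  [P0 ends]
  n2 'b': c→3
  n3 'bc': ·  [P1 ends]
  n4 'a': a→7 d→5
  n5 'ad': c→6
  n6 'adc': ·  [P2 ends]
  n7 'aa': c→8
  n8 'aac': ·  [P3 ends]
  n9 'dc': ·  [P4 ends]

Failure links (BFS by depth):
  n1('d'): parent n0 fail=0; on 'd' 0 → fail=0;  out {0}∪∅={0}
  n2('b'): parent n0 fail=0; on 'b' 0 → fail=0;  out ∅∪∅=∅
  n4('a'): parent n0 fail=0; on 'a' 0 → fail=0;  out ∅∪∅=∅
  n3('bc'): parent n2 fail=0; on 'c' 0 → fail=0;  out {1}∪∅={1}
  n5('ad'): parent n4 fail=0; on 'd' 0 → fail=1;  out ∅∪{0}={0}
  n7('aa'): parent n4 fail=0; on 'a' 0 → fail=4;  out ∅∪∅=∅
  n9('dc'): parent n1 fail=0; on 'c' 0 → fail=0;  out {4}∪∅={4}
  n6('adc'): parent n5 fail=1; on 'c' 1 → fail=9;  out {2}∪{4}={2,4}
  n8('aac'): parent n7 fail=4; on 'c' 4→0 → fail=0;  out {3}∪∅={3}

Run:
[0] read 'b'  n0⇒n2
[1] read 'c'  n2⇒n3  emit P1@[0:1]
[2] read 'd'  n3⇒n1 ·f  emit P0@[2:2]
[3] read 'a'  n1⇒n4 ·f
[4] read 'c'  n4⇒n0 ·f
[5] read 'a'  n0⇒n4
[6] read 'a'  n4⇒n7
[7] read 'd'  n7⇒n5 ·f  emit P0@[7:7]
[8] read 'c'  n5⇒n6  emit P2@[6:8],P4@[7:8]
[9] read 'b'  n6⇒n2 ·f
[10] read 'c'  n2⇒n3  emit P1@[9:10]
[11] read 'a'  n3⇒n4 ·f
[12] read 'a'  n4⇒n7
[13] read 'c'  n7⇒n8  emit P3@[11:13]
[14] read 'd'  n8⇒n1 ·f  emit P0@[14:14]
[15] read 'a'  n1⇒n4 ·f
[16] read 'b'  n4⇒n2 ·f
[17] read 'd'  n2⇒n1 ·f  emit P0@[17:17]
[18] read 'c'  n1⇒n9  emit P4@[17:18]
[19] read 'a'  n9⇒n4 ·f
[20] read 'a'  n4⇒n7
[21] read 'c'  n7⇒n8  emit P3@[19:21]
[22] read 'a'  n8⇒n4 ·f
[23] read 'a'  n4⇒n7
[24] read 'c'  n7⇒n8  emit P3@[22:24]
[25] read 'a'  n8⇒n4 ·f
[26] read 'a'  n4⇒n7
[27] read 'c'  n7⇒n8  emit P3@[25:27]
[28] read 'd'  n8⇒n1 ·f  emit P0@[28:28]
[29] read 'a'  n1⇒n4 ·f
[30] read 'a'  n4⇒n7

Result: [[1,1],[2,0],[7,0],[8,2],[8,4],[10,1],[13,3],[14,0],[17,0],[18,4],[21,3],[24,3],[27,3],[28,0]]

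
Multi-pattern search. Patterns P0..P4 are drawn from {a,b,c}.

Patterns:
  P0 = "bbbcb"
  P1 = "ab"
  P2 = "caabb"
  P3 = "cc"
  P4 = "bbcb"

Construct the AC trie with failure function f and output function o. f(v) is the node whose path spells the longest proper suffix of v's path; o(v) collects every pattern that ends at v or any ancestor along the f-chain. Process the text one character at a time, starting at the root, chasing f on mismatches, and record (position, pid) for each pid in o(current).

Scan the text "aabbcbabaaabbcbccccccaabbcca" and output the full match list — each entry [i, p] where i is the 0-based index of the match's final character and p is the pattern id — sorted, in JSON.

Build automaton:
Trie nodes:
  0='ε' goto a→6 b→1 c→8
  1='b' goto b→2
  2='bb' goto b→3 c→14
  3='bbb' goto c→4
  4='bbbc' goto b→5
  5='bbbcb' goto ·  [P0 ends]
  6='a' goto b→7
  7='ab' goto ·  [P1 ends]
  8='c' goto a→9 c→13
  9='ca' goto a→10
  10='caa' goto b→11
  11='caab' goto b→12
  12='caabb' goto ·  [P2 ends]
  13='cc' goto ·  [P3 ends]
  14='bbc' goto b→15
  15='bbcb' goto ·  [P4 ends]

Failure links (BFS by depth):
  n1('b'): parent n0 fail=0; on 'b' 0 → fail=0;  out ∅∪∅=∅
  n6('a'): parent n0 fail=0; on 'a' 0 → fail=0;  out ∅∪∅=∅
  n8('c'): parent n0 fail=0; on 'c' 0 → fail=0;  out ∅∪∅=∅
  n2('bb'): parent n1 fail=0; on 'b' 0 → fail=1;  out ∅∪∅=∅
  n7('ab'): parent n6 fail=0; on 'b' 0 → fail=1;  out {1}∪∅={1}
  n9('ca'): parent n8 fail=0; on 'a' 0 → fail=6;  out ∅∪∅=∅
  n13('cc'): parent n8 fail=0; on 'c' 0 → fail=8;  out {3}∪∅={3}
  n3('bbb'): parent n2 fail=1; on 'b' 1 → fail=2;  out ∅∪∅=∅
  n10('caa'): parent n9 fail=6; on 'a' 6→0 → fail=6;  out ∅∪∅=∅
  n14('bbc'): parent n2 fail=1; on 'c' 1→0 → fail=8;  out ∅∪∅=∅
  n4('bbbc'): parent n3 fail=2; on 'c' 2 → fail=14;  out ∅∪∅=∅
  n11('caab'): parent n10 fail=6; on 'b' 6 → fail=7;  out ∅∪{1}={1}
  n15('bbcb'): parent n14 fail=8; on 'b' 8→0 → fail=1;  out {4}∪∅={4}
  n5('bbbcb'): parent n4 fail=14; on 'b' 14 → fail=15;  out {0}∪{4}={0,4}
  n12('caabb'): parent n11 fail=7; on 'b' 7→1 → fail=2;  out {2}∪∅={2}

Scan:
pos 0 'a': at 6
pos 1 'a': at 6 ·f
pos 2 'b': at 7  emit P1@[1:2]
pos 3 'b': at 2 ·f
pos 4 'c': at 14
pos 5 'b': at 15  emit P4@[2:5]
pos 6 'a': at 6 ·f
pos 7 'b': at 7  emit P1@[6:7]
pos 8 'a': at 6 ·f
pos 9 'a': at 6 ·f
pos 10 'a': at 6 ·f
pos 11 'b': at 7  emit P1@[10:11]
pos 12 'b': at 2 ·f
pos 13 'c': at 14
pos 14 'b': at 15  emit P4@[11:14]
pos 15 'c': at 8 ·f
pos 16 'c': at 13  emit P3@[15:16]
pos 17 'c': at 13 ·f  emit P3@[16:17]
pos 18 'c': at 13 ·f  emit P3@[17:18]
pos 19 'c': at 13 ·f  emit P3@[18:19]
pos 20 'c': at 13 ·f  emit P3@[19:20]
pos 21 'a': at 9 ·f
pos 22 'a': at 10
pos 23 'b': at 11  emit P1@[22:23]
pos 24 'b': at 12  emit P2@[20:24]
pos 25 'c': at 14 ·f
pos 26 'c': at 13 ·f  emit P3@[25:26]
pos 27 'a': at 9 ·f

Matches: [[2,1],[5,4],[7,1],[11,1],[14,4],[16,3],[17,3],[18,3],[19,3],[20,3],[23,1],[24,2],[26,3]]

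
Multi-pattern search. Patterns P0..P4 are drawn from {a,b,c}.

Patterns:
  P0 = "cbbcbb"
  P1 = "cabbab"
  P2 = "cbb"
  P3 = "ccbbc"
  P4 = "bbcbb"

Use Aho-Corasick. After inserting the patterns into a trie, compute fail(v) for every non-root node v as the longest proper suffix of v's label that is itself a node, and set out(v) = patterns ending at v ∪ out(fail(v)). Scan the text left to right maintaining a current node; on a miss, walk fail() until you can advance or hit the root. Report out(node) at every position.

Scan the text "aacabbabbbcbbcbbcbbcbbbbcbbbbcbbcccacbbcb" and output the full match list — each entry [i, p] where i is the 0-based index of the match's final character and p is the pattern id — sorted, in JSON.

Construct AC machine:
Trie (insert patterns):
  n0 'ε': b→16 c→1
  n1 'c': a→7 b→2 c→12
  n2 'cb': b→3
  n3 'cbb': c→4  [P2 ends]
  n4 'cbbc': b→5
  n5 'cbbcb': b→6
  n6 'cbbcbb': ·  [P0 ends]
  n7 'ca': b→8
  n8 'cab': b→9
  n9 'cabb': a→10
  n10 'cabba': b→11
  n11 'cabbab': ·  [P1 ends]
  n12 'cc': b→13
  n13 'ccb': b→14
  n14 'ccbb': c→15
  n15 'ccbbc': ·  [P3 ends]
  n16 'b': b→17
  n17 'bb': c→18
  n18 'bbc': b→19
  n19 'bbcb': b→20
  n20 'bbcbb': ·  [P4 ends]

BFS fail/out derivation:
  fail(1) 'c': from fail(0)=0 chase 'c': 0 ⇒ 0;  out=∅∪out(0)=∅
  fail(16) 'b': from fail(0)=0 chase 'b': 0 ⇒ 0;  out=∅∪out(0)=∅
  fail(2) 'cb': from fail(1)=0 chase 'b': 0 ⇒ 16;  out=∅∪out(16)=∅
  fail(7) 'ca': from fail(1)=0 chase 'a': 0 ⇒ 0;  out=∅∪out(0)=∅
  fail(12) 'cc': from fail(1)=0 chase 'c': 0 ⇒ 1;  out=∅∪out(1)=∅
  fail(17) 'bb': from fail(16)=0 chase 'b': 0 ⇒ 16;  out=∅∪out(16)=∅
  fail(3) 'cbb': from fail(2)=16 chase 'b': 16 ⇒ 17;  out={2}∪out(17)={2}
  fail(8) 'cab': from fail(7)=0 chase 'b': 0 ⇒ 16;  out=∅∪out(16)=∅
  fail(13) 'ccb': from fail(12)=1 chase 'b': 1 ⇒ 2;  out=∅∪out(2)=∅
  fail(18) 'bbc': from fail(17)=16 chase 'c': 16→0 ⇒ 1;  out=∅∪out(1)=∅
  fail(4) 'cbbc': from fail(3)=17 chase 'c': 17 ⇒ 18;  out=∅∪out(18)=∅
  fail(9) 'cabb': from fail(8)=16 chase 'b': 16 ⇒ 17;  out=∅∪out(17)=∅
  fail(14) 'ccbb': from fail(13)=2 chase 'b': 2 ⇒ 3;  out=∅∪out(3)={2}
  fail(19) 'bbcb': from fail(18)=1 chase 'b': 1 ⇒ 2;  out=∅∪out(2)=∅
  fail(5) 'cbbcb': from fail(4)=18 chase 'b': 18 ⇒ 19;  out=∅∪out(19)=∅
  fail(10) 'cabba': from fail(9)=17 chase 'a': 17→16→0 ⇒ 0;  out=∅∪out(0)=∅
  fail(15) 'ccbbc': from fail(14)=3 chase 'c': 3 ⇒ 4;  out={3}∪out(4)={3}
  fail(20) 'bbcbb': from fail(19)=2 chase 'b': 2 ⇒ 3;  out={4}∪out(3)={2,4}
  fail(6) 'cbbcbb': from fail(5)=19 chase 'b': 19 ⇒ 20;  out={0}∪out(20)={0,2,4}
  fail(11) 'cabbab': from fail(10)=0 chase 'b': 0 ⇒ 16;  out={1}∪out(16)={1}

Scan:
pos 0 'a': at 0
pos 1 'a': at 0
pos 2 'c': at 1
pos 3 'a': at 7
pos 4 'b': at 8
pos 5 'b': at 9
pos 6 'a': at 10
pos 7 'b': at 11  ** P1@[2:7]
pos 8 'b': at 17 ·f
pos 9 'b': at 17 ·f
pos 10 'c': at 18
pos 11 'b': at 19
pos 12 'b': at 20  ** P2@[10:12],P4@[8:12]
pos 13 'c': at 4 ·f
pos 14 'b': at 5
pos 15 'b': at 6  ** P0@[10:15],P2@[13:15],P4@[11:15]
pos 16 'c': at 4 ·f
pos 17 'b': at 5
pos 18 'b': at 6  ** P0@[13:18],P2@[16:18],P4@[14:18]
pos 19 'c': at 4 ·f
pos 20 'b': at 5
pos 21 'b': at 6  ** P0@[16:21],P2@[19:21],P4@[17:21]
pos 22 'b': at 17 ·f
pos 23 'b': at 17 ·f
pos 24 'c': at 18
pos 25 'b': at 19
pos 26 'b': at 20  ** P2@[24:26],P4@[22:26]
pos 27 'b': at 17 ·f
pos 28 'b': at 17 ·f
pos 29 'c': at 18
pos 30 'b': at 19
pos 31 'b': at 20  ** P2@[29:31],P4@[27:31]
pos 32 'c': at 4 ·f
pos 33 'c': at 12 ·f
pos 34 'c': at 12 ·f
pos 35 'a': at 7 ·f
pos 36 'c': at 1 ·f
pos 37 'b': at 2
pos 38 'b': at 3  ** P2@[36:38]
pos 39 'c': at 4
pos 40 'b': at 5

Matches: [[7,1],[12,2],[12,4],[15,0],[15,2],[15,4],[18,0],[18,2],[18,4],[21,0],[21,2],[21,4],[26,2],[26,4],[31,2],[31,4],[38,2]]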